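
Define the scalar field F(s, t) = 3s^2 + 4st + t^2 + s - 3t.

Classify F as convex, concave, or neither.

F is quadratic, so its Hessian is the constant matrix H = [[6, 4], [4, 2]].
det(H) = -4, tr(H) = 8.
det(H) < 0, so H is indefinite: neither convex nor concave.

neither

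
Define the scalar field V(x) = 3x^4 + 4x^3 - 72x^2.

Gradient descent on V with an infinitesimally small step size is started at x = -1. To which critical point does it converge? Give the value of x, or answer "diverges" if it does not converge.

-4

V'(x) = 12x(x - 3)(x + 4), so V'(-1) = 144.
Gradient descent moves in the -V' direction, i.e. x is decreasing.
The nearest critical point in that direction is x = -4, where V'' = 336 > 0 (a local minimum). The iterate converges there.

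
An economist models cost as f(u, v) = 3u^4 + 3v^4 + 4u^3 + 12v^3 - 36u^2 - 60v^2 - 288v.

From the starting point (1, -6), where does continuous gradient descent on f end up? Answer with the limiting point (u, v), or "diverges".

f is separable, so gradient descent decouples: u follows -∂f/∂u, v follows -∂f/∂v.
∂f/∂u = 12u(u - 2)(u + 3); at u=1 this is -48, so u increases.
∂f/∂v = 12(v - 3)(v + 2)(v + 4); at v=-6 this is -864, so v increases.
u converges to its nearest critical value 2 (a local min of the u-part); v converges to -4. The iterate converges to (2, -4).

(2, -4)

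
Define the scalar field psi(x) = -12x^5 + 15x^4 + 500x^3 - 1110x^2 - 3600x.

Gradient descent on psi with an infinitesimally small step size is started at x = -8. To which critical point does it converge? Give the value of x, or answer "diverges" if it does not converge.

-5

psi'(x) = -60(x - 4)(x - 3)(x + 1)(x + 5), so psi'(-8) = -166320.
Gradient descent moves in the -psi' direction, i.e. x is increasing.
The nearest critical point in that direction is x = -5, where psi'' = 17280 > 0 (a local minimum). The iterate converges there.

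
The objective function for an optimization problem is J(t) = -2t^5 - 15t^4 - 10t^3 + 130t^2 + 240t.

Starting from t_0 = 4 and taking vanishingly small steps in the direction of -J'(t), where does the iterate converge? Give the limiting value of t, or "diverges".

J'(t) = -10(t - 2)(t + 1)(t + 3)(t + 4), so J'(4) = -5600.
Gradient descent moves in the -J' direction, i.e. t is increasing.
There is no critical point above t=4, and J' keeps the same sign, so the iterate runs off to +∞.

diverges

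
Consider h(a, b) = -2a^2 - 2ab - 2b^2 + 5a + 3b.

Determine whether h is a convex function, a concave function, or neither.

concave

h is quadratic, so its Hessian is the constant matrix H = [[-4, -2], [-2, -4]].
det(H) = 12, tr(H) = -8.
det(H) > 0 and tr(H) < 0, so H is negative definite everywhere: concave.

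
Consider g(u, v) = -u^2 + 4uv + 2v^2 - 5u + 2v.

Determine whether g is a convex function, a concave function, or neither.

g is quadratic, so its Hessian is the constant matrix H = [[-2, 4], [4, 4]].
det(H) = -24, tr(H) = 2.
det(H) < 0, so H is indefinite: neither convex nor concave.

neither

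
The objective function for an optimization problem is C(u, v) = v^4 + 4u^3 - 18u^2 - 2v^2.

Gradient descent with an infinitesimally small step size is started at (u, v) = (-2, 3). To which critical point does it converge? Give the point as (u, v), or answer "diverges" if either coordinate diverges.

diverges

C is separable, so gradient descent decouples: u follows -∂C/∂u, v follows -∂C/∂v.
∂C/∂u = 12u(u - 3); at u=-2 this is 120, so u decreases.
∂C/∂v = 4v(v - 1)(v + 1); at v=3 this is 96, so v decreases.
The u-coordinate has no critical point in that direction and runs off to infinity.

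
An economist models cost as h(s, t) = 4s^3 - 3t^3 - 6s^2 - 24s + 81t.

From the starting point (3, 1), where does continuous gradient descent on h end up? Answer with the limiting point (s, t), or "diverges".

(2, -3)

h is separable, so gradient descent decouples: s follows -∂h/∂s, t follows -∂h/∂t.
∂h/∂s = 12(s - 2)(s + 1); at s=3 this is 48, so s decreases.
∂h/∂t = -9(t - 3)(t + 3); at t=1 this is 72, so t decreases.
s converges to its nearest critical value 2 (a local min of the s-part); t converges to -3. The iterate converges to (2, -3).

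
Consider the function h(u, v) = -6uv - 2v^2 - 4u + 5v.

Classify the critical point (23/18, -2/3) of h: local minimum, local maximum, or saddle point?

saddle point

The Hessian of h is constant: H = [[0, -6], [-6, -4]].
det(H) = 0·(-4) − (-6)² = -36.
Since det(H) < 0, H is indefinite and the critical point is a saddle point.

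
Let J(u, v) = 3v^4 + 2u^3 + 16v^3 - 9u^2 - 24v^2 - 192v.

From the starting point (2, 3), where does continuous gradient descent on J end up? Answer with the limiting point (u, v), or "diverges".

J is separable, so gradient descent decouples: u follows -∂J/∂u, v follows -∂J/∂v.
∂J/∂u = 6u(u - 3); at u=2 this is -12, so u increases.
∂J/∂v = 12(v - 2)(v + 2)(v + 4); at v=3 this is 420, so v decreases.
u converges to its nearest critical value 3 (a local min of the u-part); v converges to 2. The iterate converges to (3, 2).

(3, 2)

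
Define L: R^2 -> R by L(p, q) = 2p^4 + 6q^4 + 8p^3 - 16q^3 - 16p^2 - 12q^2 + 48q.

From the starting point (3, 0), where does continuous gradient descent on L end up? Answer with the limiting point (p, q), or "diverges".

(1, -1)

L is separable, so gradient descent decouples: p follows -∂L/∂p, q follows -∂L/∂q.
∂L/∂p = 8p(p - 1)(p + 4); at p=3 this is 336, so p decreases.
∂L/∂q = 24(q - 2)(q - 1)(q + 1); at q=0 this is 48, so q decreases.
p converges to its nearest critical value 1 (a local min of the p-part); q converges to -1. The iterate converges to (1, -1).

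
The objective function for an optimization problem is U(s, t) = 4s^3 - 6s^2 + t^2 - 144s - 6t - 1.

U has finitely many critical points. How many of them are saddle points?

1

U separates as a function of s plus a function of t, so ∇U=0 decouples.
∂U/∂s = 12(s - 4)(s + 3) = 0 at s ∈ {-3, 4}; ∂U/∂t = 2(t - 3) = 0 at t ∈ {3}.
The Hessian is diagonal: diag(U_ss, U_tt). Second derivatives: U_ss(-3)=-84, U_ss(4)=84; U_tt(3)=2.
Saddle points occur where the two diagonal entries have opposite signs: (-3, 3). Count: 1.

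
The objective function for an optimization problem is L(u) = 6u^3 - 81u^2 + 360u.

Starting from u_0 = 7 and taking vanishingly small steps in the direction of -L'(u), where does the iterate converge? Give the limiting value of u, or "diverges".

L'(u) = 18(u - 5)(u - 4), so L'(7) = 108.
Gradient descent moves in the -L' direction, i.e. u is decreasing.
The nearest critical point in that direction is u = 5, where L'' = 18 > 0 (a local minimum). The iterate converges there.

5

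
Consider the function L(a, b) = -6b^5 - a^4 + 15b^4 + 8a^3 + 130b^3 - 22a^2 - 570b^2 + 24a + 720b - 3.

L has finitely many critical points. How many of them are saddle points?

6

L separates as a function of a plus a function of b, so ∇L=0 decouples.
∂L/∂a = -4(a - 3)(a - 2)(a - 1) = 0 at a ∈ {1, 2, 3}; ∂L/∂b = -30(b - 3)(b - 2)(b - 1)(b + 4) = 0 at b ∈ {-4, 1, 2, 3}.
The Hessian is diagonal: diag(L_aa, L_bb). Second derivatives: L_aa(1)=-8, L_aa(2)=4, L_aa(3)=-8; L_bb(-4)=6300, L_bb(1)=-300, L_bb(2)=180, L_bb(3)=-420.
Saddle points occur where the two diagonal entries have opposite signs: (1, -4), (1, 2), (2, 1), (2, 3), (3, -4), (3, 2). Count: 6.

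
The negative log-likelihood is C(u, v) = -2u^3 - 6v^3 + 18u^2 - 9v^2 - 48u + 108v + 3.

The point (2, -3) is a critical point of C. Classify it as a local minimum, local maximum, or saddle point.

local minimum

The mixed partial ∂²C/∂u∂v is 0, so the Hessian at any point is diag(C_uu, C_vv) = diag(12(-u + 3), -18(2v + 1)).
At (2, -3): H = diag(12, 90).
Both eigenvalues are positive, so H is positive definite: a local minimum.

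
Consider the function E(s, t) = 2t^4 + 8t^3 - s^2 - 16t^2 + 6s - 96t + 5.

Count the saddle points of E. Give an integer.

2

E separates as a function of s plus a function of t, so ∇E=0 decouples.
∂E/∂s = -2(s - 3) = 0 at s ∈ {3}; ∂E/∂t = 8(t - 2)(t + 2)(t + 3) = 0 at t ∈ {-3, -2, 2}.
The Hessian is diagonal: diag(E_ss, E_tt). Second derivatives: E_ss(3)=-2; E_tt(-3)=40, E_tt(-2)=-32, E_tt(2)=160.
Saddle points occur where the two diagonal entries have opposite signs: (3, -3), (3, 2). Count: 2.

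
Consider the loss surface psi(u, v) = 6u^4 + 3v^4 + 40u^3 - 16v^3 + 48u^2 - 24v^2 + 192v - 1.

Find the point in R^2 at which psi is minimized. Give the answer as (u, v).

(-4, -2)

psi(u,v) separates as P(u) + Q(v) − 1, so its minimum is min P + min Q − 1.
P'(u) = 24u(u + 1)(u + 4) vanishes at u ∈ {-4, -1, 0}; Q'(v) = 12(v - 4)(v - 2)(v + 2) vanishes at v ∈ {-2, 2, 4}.
Local minima of P (where P''>0): P(-4)=-256, P(0)=0. Local minima of Q: Q(-2)=-304, Q(4)=128.
So the global minimum of psi is P(-4) + Q(-2) − 1 = -256 − 304 − 1 = -561, attained at (-4, -2).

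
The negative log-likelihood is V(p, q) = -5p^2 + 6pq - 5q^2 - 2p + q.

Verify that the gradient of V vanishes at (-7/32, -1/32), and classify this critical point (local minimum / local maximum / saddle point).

∇V = (-10p + 6q - 2, 6p - 10q + 1); substituting (-7/32, -1/32) gives ∇V = (0, 0), so (-7/32, -1/32) is indeed a critical point.
The Hessian of V is constant: H = [[-10, 6], [6, -10]].
det(H) = (-10)·(-10) − 6² = 64.
det(H) > 0 and tr(H) = -20 < 0, so H is negative definite and the point is a local maximum.

local maximum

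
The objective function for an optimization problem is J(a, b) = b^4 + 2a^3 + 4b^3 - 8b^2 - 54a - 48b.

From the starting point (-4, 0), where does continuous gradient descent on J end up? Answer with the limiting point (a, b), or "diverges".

diverges

J is separable, so gradient descent decouples: a follows -∂J/∂a, b follows -∂J/∂b.
∂J/∂a = 6(a - 3)(a + 3); at a=-4 this is 42, so a decreases.
∂J/∂b = 4(b - 2)(b + 2)(b + 3); at b=0 this is -48, so b increases.
The a-coordinate has no critical point in that direction and runs off to infinity.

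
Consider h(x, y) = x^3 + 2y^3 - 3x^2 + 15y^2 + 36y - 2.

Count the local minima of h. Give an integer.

1

h separates as a function of x plus a function of y, so ∇h=0 decouples.
∂h/∂x = 3x(x - 2) = 0 at x ∈ {0, 2}; ∂h/∂y = 6(y + 2)(y + 3) = 0 at y ∈ {-3, -2}.
The Hessian is diagonal: diag(h_xx, h_yy). Second derivatives: h_xx(0)=-6, h_xx(2)=6; h_yy(-3)=-6, h_yy(-2)=6.
Local minima occur where both diagonal entries positive: (2, -2). Count: 1.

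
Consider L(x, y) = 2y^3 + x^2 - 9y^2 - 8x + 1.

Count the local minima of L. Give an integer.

1

L separates as a function of x plus a function of y, so ∇L=0 decouples.
∂L/∂x = 2(x - 4) = 0 at x ∈ {4}; ∂L/∂y = 6y(y - 3) = 0 at y ∈ {0, 3}.
The Hessian is diagonal: diag(L_xx, L_yy). Second derivatives: L_xx(4)=2; L_yy(0)=-18, L_yy(3)=18.
Local minima occur where both diagonal entries positive: (4, 3). Count: 1.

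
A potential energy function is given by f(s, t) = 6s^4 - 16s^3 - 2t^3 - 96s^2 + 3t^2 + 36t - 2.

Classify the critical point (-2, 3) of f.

The mixed partial ∂²f/∂s∂t is 0, so the Hessian at any point is diag(f_ss, f_tt) = diag(24(3s^2 - 4s - 8), 6(-2t + 1)).
At (-2, 3): H = diag(288, -30).
The eigenvalues have opposite signs, so H is indefinite: a saddle point.

saddle point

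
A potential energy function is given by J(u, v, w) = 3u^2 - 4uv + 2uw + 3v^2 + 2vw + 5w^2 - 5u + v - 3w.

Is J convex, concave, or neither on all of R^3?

J is quadratic, so its Hessian is the constant matrix H = [[6, -4, 2], [-4, 6, 2], [2, 2, 10]].
Leading principal minors: 6, 20, 120.
All positive ⇒ H ≻ 0 ⇒ convex.

convex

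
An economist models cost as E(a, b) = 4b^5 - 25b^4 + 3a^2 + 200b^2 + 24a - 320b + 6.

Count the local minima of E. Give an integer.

2

E separates as a function of a plus a function of b, so ∇E=0 decouples.
∂E/∂a = 6(a + 4) = 0 at a ∈ {-4}; ∂E/∂b = 20(b - 4)(b - 2)(b - 1)(b + 2) = 0 at b ∈ {-2, 1, 2, 4}.
The Hessian is diagonal: diag(E_aa, E_bb). Second derivatives: E_aa(-4)=6; E_bb(-2)=-1440, E_bb(1)=180, E_bb(2)=-160, E_bb(4)=720.
Local minima occur where both diagonal entries positive: (-4, 1), (-4, 4). Count: 2.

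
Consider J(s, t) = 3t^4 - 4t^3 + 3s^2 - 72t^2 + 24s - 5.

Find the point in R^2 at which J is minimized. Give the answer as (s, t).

(-4, 4)

J(s,t) separates as P(s) + Q(t) − 5, so its minimum is min P + min Q − 5.
P'(s) = 6s + 24 vanishes at s ∈ {-4}; Q'(t) = 12t(t - 4)(t + 3) vanishes at t ∈ {-3, 0, 4}.
Local minima of P (where P''>0): P(-4)=-48. Local minima of Q: Q(-3)=-297, Q(4)=-640.
So the global minimum of J is P(-4) + Q(4) − 5 = -48 − 640 − 5 = -693, attained at (-4, 4).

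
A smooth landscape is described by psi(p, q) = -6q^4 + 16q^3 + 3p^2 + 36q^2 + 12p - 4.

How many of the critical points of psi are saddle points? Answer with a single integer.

2

psi separates as a function of p plus a function of q, so ∇psi=0 decouples.
∂psi/∂p = 6(p + 2) = 0 at p ∈ {-2}; ∂psi/∂q = -24q(q - 3)(q + 1) = 0 at q ∈ {-1, 0, 3}.
The Hessian is diagonal: diag(psi_pp, psi_qq). Second derivatives: psi_pp(-2)=6; psi_qq(-1)=-96, psi_qq(0)=72, psi_qq(3)=-288.
Saddle points occur where the two diagonal entries have opposite signs: (-2, -1), (-2, 3). Count: 2.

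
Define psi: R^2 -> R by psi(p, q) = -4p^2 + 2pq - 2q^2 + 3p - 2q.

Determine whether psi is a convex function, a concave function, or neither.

psi is quadratic, so its Hessian is the constant matrix H = [[-8, 2], [2, -4]].
det(H) = 28, tr(H) = -12.
det(H) > 0 and tr(H) < 0, so H is negative definite everywhere: concave.

concave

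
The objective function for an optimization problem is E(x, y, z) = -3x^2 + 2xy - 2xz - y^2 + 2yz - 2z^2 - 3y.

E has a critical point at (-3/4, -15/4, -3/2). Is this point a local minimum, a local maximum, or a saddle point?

The Hessian is constant: H = [[-6, 2, -2], [2, -2, 2], [-2, 2, -4]].
Leading principal minors: Δ₁ = -6, Δ₂ = 8, Δ₃ = -16.
The minors alternate sign starting negative (−, +, −), so H is negative definite: a local maximum.

local maximum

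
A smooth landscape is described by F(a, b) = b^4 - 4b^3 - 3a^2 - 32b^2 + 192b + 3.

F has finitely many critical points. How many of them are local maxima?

1

F separates as a function of a plus a function of b, so ∇F=0 decouples.
∂F/∂a = -6a = 0 at a ∈ {0}; ∂F/∂b = 4(b - 4)(b - 3)(b + 4) = 0 at b ∈ {-4, 3, 4}.
The Hessian is diagonal: diag(F_aa, F_bb). Second derivatives: F_aa(0)=-6; F_bb(-4)=224, F_bb(3)=-28, F_bb(4)=32.
Local maxima occur where both diagonal entries negative: (0, 3). Count: 1.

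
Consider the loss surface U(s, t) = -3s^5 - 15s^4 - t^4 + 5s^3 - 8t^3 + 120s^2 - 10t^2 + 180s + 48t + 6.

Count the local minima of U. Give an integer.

2

U separates as a function of s plus a function of t, so ∇U=0 decouples.
∂U/∂s = -15(s - 2)(s + 1)(s + 2)(s + 3) = 0 at s ∈ {-3, -2, -1, 2}; ∂U/∂t = -4(t - 1)(t + 3)(t + 4) = 0 at t ∈ {-4, -3, 1}.
The Hessian is diagonal: diag(U_ss, U_tt). Second derivatives: U_ss(-3)=150, U_ss(-2)=-60, U_ss(-1)=90, U_ss(2)=-900; U_tt(-4)=-20, U_tt(-3)=16, U_tt(1)=-80.
Local minima occur where both diagonal entries positive: (-3, -3), (-1, -3). Count: 2.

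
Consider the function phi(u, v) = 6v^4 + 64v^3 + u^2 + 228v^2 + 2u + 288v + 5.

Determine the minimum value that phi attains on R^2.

phi(u,v) separates as P(u) + Q(v) + 5, so its minimum is min P + min Q + 5.
P'(u) = 2u + 2 vanishes at u ∈ {-1}; Q'(v) = 24(v + 1)(v + 3)(v + 4) vanishes at v ∈ {-4, -3, -1}.
Local minima of P (where P''>0): P(-1)=-1. Local minima of Q: Q(-4)=-64, Q(-1)=-118.
So the global minimum of phi is P(-1) + Q(-1) + 5 = -1 − 118 + 5 = -114, attained at (-1, -1).

-114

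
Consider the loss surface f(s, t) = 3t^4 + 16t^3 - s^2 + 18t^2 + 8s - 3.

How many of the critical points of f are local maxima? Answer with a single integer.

f separates as a function of s plus a function of t, so ∇f=0 decouples.
∂f/∂s = -2(s - 4) = 0 at s ∈ {4}; ∂f/∂t = 12t(t + 1)(t + 3) = 0 at t ∈ {-3, -1, 0}.
The Hessian is diagonal: diag(f_ss, f_tt). Second derivatives: f_ss(4)=-2; f_tt(-3)=72, f_tt(-1)=-24, f_tt(0)=36.
Local maxima occur where both diagonal entries negative: (4, -1). Count: 1.

1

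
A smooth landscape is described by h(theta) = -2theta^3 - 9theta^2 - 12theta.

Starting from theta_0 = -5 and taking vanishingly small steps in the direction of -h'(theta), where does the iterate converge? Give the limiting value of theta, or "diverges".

-2

h'(theta) = -6(theta + 1)(theta + 2), so h'(-5) = -72.
Gradient descent moves in the -h' direction, i.e. theta is increasing.
The nearest critical point in that direction is theta = -2, where h'' = 6 > 0 (a local minimum). The iterate converges there.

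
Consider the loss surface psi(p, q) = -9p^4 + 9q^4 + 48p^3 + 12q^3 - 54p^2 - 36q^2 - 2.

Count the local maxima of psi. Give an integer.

2

psi separates as a function of p plus a function of q, so ∇psi=0 decouples.
∂psi/∂p = -36p(p - 3)(p - 1) = 0 at p ∈ {0, 1, 3}; ∂psi/∂q = 36q(q - 1)(q + 2) = 0 at q ∈ {-2, 0, 1}.
The Hessian is diagonal: diag(psi_pp, psi_qq). Second derivatives: psi_pp(0)=-108, psi_pp(1)=72, psi_pp(3)=-216; psi_qq(-2)=216, psi_qq(0)=-72, psi_qq(1)=108.
Local maxima occur where both diagonal entries negative: (0, 0), (3, 0). Count: 2.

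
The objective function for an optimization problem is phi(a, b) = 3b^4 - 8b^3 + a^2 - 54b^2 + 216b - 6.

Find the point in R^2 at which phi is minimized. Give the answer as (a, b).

phi(a,b) separates as P(a) + Q(b) − 6, so its minimum is min P + min Q − 6.
P'(a) = 2a vanishes at a ∈ {0}; Q'(b) = 12(b - 3)(b - 2)(b + 3) vanishes at b ∈ {-3, 2, 3}.
Local minima of P (where P''>0): P(0)=0. Local minima of Q: Q(-3)=-675, Q(3)=189.
So the global minimum of phi is P(0) + Q(-3) − 6 = 0 − 675 − 6 = -681, attained at (0, -3).

(0, -3)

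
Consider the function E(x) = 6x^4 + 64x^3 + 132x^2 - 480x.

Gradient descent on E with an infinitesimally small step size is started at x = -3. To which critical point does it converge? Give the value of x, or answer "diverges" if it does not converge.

E'(x) = 24(x - 1)(x + 4)(x + 5), so E'(-3) = -192.
Gradient descent moves in the -E' direction, i.e. x is increasing.
The nearest critical point in that direction is x = 1, where E'' = 720 > 0 (a local minimum). The iterate converges there.

1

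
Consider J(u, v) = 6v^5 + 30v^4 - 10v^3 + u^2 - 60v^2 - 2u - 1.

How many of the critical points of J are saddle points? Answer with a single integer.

J separates as a function of u plus a function of v, so ∇J=0 decouples.
∂J/∂u = 2(u - 1) = 0 at u ∈ {1}; ∂J/∂v = 30v(v - 1)(v + 1)(v + 4) = 0 at v ∈ {-4, -1, 0, 1}.
The Hessian is diagonal: diag(J_uu, J_vv). Second derivatives: J_uu(1)=2; J_vv(-4)=-1800, J_vv(-1)=180, J_vv(0)=-120, J_vv(1)=300.
Saddle points occur where the two diagonal entries have opposite signs: (1, -4), (1, 0). Count: 2.

2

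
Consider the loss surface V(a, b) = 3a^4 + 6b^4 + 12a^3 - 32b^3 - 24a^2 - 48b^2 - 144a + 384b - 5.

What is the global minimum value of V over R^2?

V(a,b) separates as P(a) + Q(b) − 5, so its minimum is min P + min Q − 5.
P'(a) = 12(a - 2)(a + 2)(a + 3) vanishes at a ∈ {-3, -2, 2}; Q'(b) = 24(b - 4)(b - 2)(b + 2) vanishes at b ∈ {-2, 2, 4}.
Local minima of P (where P''>0): P(-3)=135, P(2)=-240. Local minima of Q: Q(-2)=-608, Q(4)=256.
So the global minimum of V is P(2) + Q(-2) − 5 = -240 − 608 − 5 = -853, attained at (2, -2).

-853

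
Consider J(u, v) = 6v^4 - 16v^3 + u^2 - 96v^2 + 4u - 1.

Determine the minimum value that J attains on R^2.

-1029

J(u,v) separates as P(u) + Q(v) − 1, so its minimum is min P + min Q − 1.
P'(u) = 2u + 4 vanishes at u ∈ {-2}; Q'(v) = 24v(v - 4)(v + 2) vanishes at v ∈ {-2, 0, 4}.
Local minima of P (where P''>0): P(-2)=-4. Local minima of Q: Q(-2)=-160, Q(4)=-1024.
So the global minimum of J is P(-2) + Q(4) − 1 = -4 − 1024 − 1 = -1029, attained at (-2, 4).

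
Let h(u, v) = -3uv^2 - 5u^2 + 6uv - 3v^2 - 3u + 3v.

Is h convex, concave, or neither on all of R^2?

The term -3uv^2 is cubic, so the Hessian is not constant.
∂²h/∂v² = -6u - 6, which takes both signs as u varies (negative for sufficiently large u). A diagonal entry of the Hessian changing sign means the Hessian is neither positive- nor negative-semidefinite on all of R^2.

neither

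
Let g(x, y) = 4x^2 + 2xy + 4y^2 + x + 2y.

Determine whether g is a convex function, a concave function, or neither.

convex

g is quadratic, so its Hessian is the constant matrix H = [[8, 2], [2, 8]].
det(H) = 60, tr(H) = 16.
det(H) > 0 and tr(H) > 0, so H is positive definite everywhere: convex.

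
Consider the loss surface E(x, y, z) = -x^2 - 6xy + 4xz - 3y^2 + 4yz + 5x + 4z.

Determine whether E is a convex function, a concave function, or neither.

E is quadratic, so its Hessian is the constant matrix H = [[-2, -6, 4], [-6, -6, 4], [4, 4, 0]].
Leading principal minors: -2, -24, -64.
Neither pattern holds ⇒ H is indefinite ⇒ neither convex nor concave.

neither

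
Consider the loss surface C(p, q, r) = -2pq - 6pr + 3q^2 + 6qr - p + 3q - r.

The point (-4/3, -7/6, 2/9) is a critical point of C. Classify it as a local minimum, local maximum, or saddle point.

The Hessian is constant: H = [[0, -2, -6], [-2, 6, 6], [-6, 6, 0]].
Leading principal minors: Δ₁ = 0, Δ₂ = -4, Δ₃ = -72.
The minors fit neither the all-positive nor the alternating-sign pattern, so H is indefinite: a saddle point.

saddle point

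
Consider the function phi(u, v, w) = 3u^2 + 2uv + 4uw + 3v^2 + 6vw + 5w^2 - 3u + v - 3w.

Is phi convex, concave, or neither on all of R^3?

convex

phi is quadratic, so its Hessian is the constant matrix H = [[6, 2, 4], [2, 6, 6], [4, 6, 10]].
Leading principal minors: 6, 32, 104.
All positive ⇒ H ≻ 0 ⇒ convex.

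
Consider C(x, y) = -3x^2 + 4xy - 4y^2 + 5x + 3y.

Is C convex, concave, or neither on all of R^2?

C is quadratic, so its Hessian is the constant matrix H = [[-6, 4], [4, -8]].
det(H) = 32, tr(H) = -14.
det(H) > 0 and tr(H) < 0, so H is negative definite everywhere: concave.

concave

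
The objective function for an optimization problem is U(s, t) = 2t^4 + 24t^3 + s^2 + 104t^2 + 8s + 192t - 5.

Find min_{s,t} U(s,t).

-149

U(s,t) separates as P(s) + Q(t) − 5, so its minimum is min P + min Q − 5.
P'(s) = 2s + 8 vanishes at s ∈ {-4}; Q'(t) = 8(t + 2)(t + 3)(t + 4) vanishes at t ∈ {-4, -3, -2}.
Local minima of P (where P''>0): P(-4)=-16. Local minima of Q: Q(-4)=-128, Q(-2)=-128.
So the global minimum of U is P(-4) + Q(-4) − 5 = -16 − 128 − 5 = -149, attained at (-4, -4).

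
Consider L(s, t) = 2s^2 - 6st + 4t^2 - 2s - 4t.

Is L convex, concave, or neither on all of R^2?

L is quadratic, so its Hessian is the constant matrix H = [[4, -6], [-6, 8]].
det(H) = -4, tr(H) = 12.
det(H) < 0, so H is indefinite: neither convex nor concave.

neither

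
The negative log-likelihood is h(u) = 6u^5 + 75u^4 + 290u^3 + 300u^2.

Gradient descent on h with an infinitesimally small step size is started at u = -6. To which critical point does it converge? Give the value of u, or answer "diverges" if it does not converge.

diverges

h'(u) = 30u(u + 1)(u + 4)(u + 5), so h'(-6) = 1800.
Gradient descent moves in the -h' direction, i.e. u is decreasing.
There is no critical point below u=-6, and h' keeps the same sign, so the iterate runs off to −∞.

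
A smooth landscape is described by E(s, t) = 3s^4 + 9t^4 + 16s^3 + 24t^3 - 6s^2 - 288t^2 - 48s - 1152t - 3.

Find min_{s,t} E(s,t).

E(s,t) separates as P(s) + Q(t) − 3, so its minimum is min P + min Q − 3.
P'(s) = 12(s - 1)(s + 1)(s + 4) vanishes at s ∈ {-4, -1, 1}; Q'(t) = 36(t - 4)(t + 2)(t + 4) vanishes at t ∈ {-4, -2, 4}.
Local minima of P (where P''>0): P(-4)=-160, P(1)=-35. Local minima of Q: Q(-4)=768, Q(4)=-5376.
So the global minimum of E is P(-4) + Q(4) − 3 = -160 − 5376 − 3 = -5539, attained at (-4, 4).

-5539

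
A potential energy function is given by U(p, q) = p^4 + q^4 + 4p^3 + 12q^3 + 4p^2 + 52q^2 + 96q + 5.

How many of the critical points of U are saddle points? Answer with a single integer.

4

U separates as a function of p plus a function of q, so ∇U=0 decouples.
∂U/∂p = 4p(p + 1)(p + 2) = 0 at p ∈ {-2, -1, 0}; ∂U/∂q = 4(q + 2)(q + 3)(q + 4) = 0 at q ∈ {-4, -3, -2}.
The Hessian is diagonal: diag(U_pp, U_qq). Second derivatives: U_pp(-2)=8, U_pp(-1)=-4, U_pp(0)=8; U_qq(-4)=8, U_qq(-3)=-4, U_qq(-2)=8.
Saddle points occur where the two diagonal entries have opposite signs: (-2, -3), (-1, -4), (-1, -2), (0, -3). Count: 4.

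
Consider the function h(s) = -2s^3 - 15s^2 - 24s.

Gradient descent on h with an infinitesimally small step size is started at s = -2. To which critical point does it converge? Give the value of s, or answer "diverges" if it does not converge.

h'(s) = -6(s + 1)(s + 4), so h'(-2) = 12.
Gradient descent moves in the -h' direction, i.e. s is decreasing.
The nearest critical point in that direction is s = -4, where h'' = 18 > 0 (a local minimum). The iterate converges there.

-4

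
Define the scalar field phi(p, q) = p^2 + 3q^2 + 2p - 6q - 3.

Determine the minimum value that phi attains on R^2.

phi(p,q) separates as A(p) + B(q) − 3, so its minimum is min A + min B − 3.
A'(p) = 2p + 2 vanishes at p ∈ {-1}; B'(q) = 6q - 6 vanishes at q ∈ {1}.
Local minima of A (where A''>0): A(-1)=-1. Local minima of B: B(1)=-3.
So the global minimum of phi is A(-1) + B(1) − 3 = -1 − 3 − 3 = -7, attained at (-1, 1).

-7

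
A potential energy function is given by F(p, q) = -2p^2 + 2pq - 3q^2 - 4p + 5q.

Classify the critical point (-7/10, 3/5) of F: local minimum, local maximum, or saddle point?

The Hessian of F is constant: H = [[-4, 2], [2, -6]].
det(H) = (-4)·(-6) − 2² = 20.
det(H) > 0 and tr(H) = -10 < 0, so H is negative definite and the point is a local maximum.

local maximum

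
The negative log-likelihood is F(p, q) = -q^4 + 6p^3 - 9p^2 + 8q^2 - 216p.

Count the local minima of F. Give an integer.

F separates as a function of p plus a function of q, so ∇F=0 decouples.
∂F/∂p = 18(p - 4)(p + 3) = 0 at p ∈ {-3, 4}; ∂F/∂q = -4q(q - 2)(q + 2) = 0 at q ∈ {-2, 0, 2}.
The Hessian is diagonal: diag(F_pp, F_qq). Second derivatives: F_pp(-3)=-126, F_pp(4)=126; F_qq(-2)=-32, F_qq(0)=16, F_qq(2)=-32.
Local minima occur where both diagonal entries positive: (4, 0). Count: 1.

1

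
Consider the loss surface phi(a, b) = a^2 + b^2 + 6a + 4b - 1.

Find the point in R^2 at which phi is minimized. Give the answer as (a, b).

(-3, -2)

phi(a,b) separates as P(a) + Q(b) − 1, so its minimum is min P + min Q − 1.
P'(a) = 2a + 6 vanishes at a ∈ {-3}; Q'(b) = 2b + 4 vanishes at b ∈ {-2}.
Local minima of P (where P''>0): P(-3)=-9. Local minima of Q: Q(-2)=-4.
So the global minimum of phi is P(-3) + Q(-2) − 1 = -9 − 4 − 1 = -14, attained at (-3, -2).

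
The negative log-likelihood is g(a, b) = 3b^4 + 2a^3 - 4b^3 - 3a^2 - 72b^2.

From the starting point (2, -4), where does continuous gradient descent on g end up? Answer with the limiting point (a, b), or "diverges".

(1, -3)

g is separable, so gradient descent decouples: a follows -∂g/∂a, b follows -∂g/∂b.
∂g/∂a = 6a(a - 1); at a=2 this is 12, so a decreases.
∂g/∂b = 12b(b - 4)(b + 3); at b=-4 this is -384, so b increases.
a converges to its nearest critical value 1 (a local min of the a-part); b converges to -3. The iterate converges to (1, -3).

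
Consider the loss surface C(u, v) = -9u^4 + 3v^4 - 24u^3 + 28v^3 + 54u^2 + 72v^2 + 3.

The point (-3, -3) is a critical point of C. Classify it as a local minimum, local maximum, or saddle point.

The mixed partial ∂²C/∂u∂v is 0, so the Hessian at any point is diag(C_uu, C_vv) = diag(36(-3u^2 - 4u + 3), 12(3v^2 + 14v + 12)).
At (-3, -3): H = diag(-432, -36).
Both eigenvalues are negative, so H is negative definite: a local maximum.

local maximum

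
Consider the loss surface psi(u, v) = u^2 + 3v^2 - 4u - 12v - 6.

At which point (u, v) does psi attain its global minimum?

psi(u,v) separates as P(u) + Q(v) − 6, so its minimum is min P + min Q − 6.
P'(u) = 2u - 4 vanishes at u ∈ {2}; Q'(v) = 6v - 12 vanishes at v ∈ {2}.
Local minima of P (where P''>0): P(2)=-4. Local minima of Q: Q(2)=-12.
So the global minimum of psi is P(2) + Q(2) − 6 = -4 − 12 − 6 = -22, attained at (2, 2).

(2, 2)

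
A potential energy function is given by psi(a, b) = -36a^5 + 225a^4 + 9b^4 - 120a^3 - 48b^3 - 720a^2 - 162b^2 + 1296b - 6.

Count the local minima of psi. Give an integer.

4

psi separates as a function of a plus a function of b, so ∇psi=0 decouples.
∂psi/∂a = -180a(a - 4)(a - 2)(a + 1) = 0 at a ∈ {-1, 0, 2, 4}; ∂psi/∂b = 36(b - 4)(b - 3)(b + 3) = 0 at b ∈ {-3, 3, 4}.
The Hessian is diagonal: diag(psi_aa, psi_bb). Second derivatives: psi_aa(-1)=2700, psi_aa(0)=-1440, psi_aa(2)=2160, psi_aa(4)=-7200; psi_bb(-3)=1512, psi_bb(3)=-216, psi_bb(4)=252.
Local minima occur where both diagonal entries positive: (-1, -3), (-1, 4), (2, -3), (2, 4). Count: 4.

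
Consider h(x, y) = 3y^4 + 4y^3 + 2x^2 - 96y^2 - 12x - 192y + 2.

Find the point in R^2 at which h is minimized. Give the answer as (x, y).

h(x,y) separates as P(x) + Q(y) + 2, so its minimum is min P + min Q + 2.
P'(x) = 4x - 12 vanishes at x ∈ {3}; Q'(y) = 12(y - 4)(y + 1)(y + 4) vanishes at y ∈ {-4, -1, 4}.
Local minima of P (where P''>0): P(3)=-18. Local minima of Q: Q(-4)=-256, Q(4)=-1280.
So the global minimum of h is P(3) + Q(4) + 2 = -18 − 1280 + 2 = -1296, attained at (3, 4).

(3, 4)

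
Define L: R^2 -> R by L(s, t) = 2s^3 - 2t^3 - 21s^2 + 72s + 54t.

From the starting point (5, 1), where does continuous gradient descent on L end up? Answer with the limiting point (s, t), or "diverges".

(4, -3)

L is separable, so gradient descent decouples: s follows -∂L/∂s, t follows -∂L/∂t.
∂L/∂s = 6(s - 4)(s - 3); at s=5 this is 12, so s decreases.
∂L/∂t = -6(t - 3)(t + 3); at t=1 this is 48, so t decreases.
s converges to its nearest critical value 4 (a local min of the s-part); t converges to -3. The iterate converges to (4, -3).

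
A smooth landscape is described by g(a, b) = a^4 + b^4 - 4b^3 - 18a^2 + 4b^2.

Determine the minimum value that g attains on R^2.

g(a,b) separates as P(a) + Q(b), so its minimum is min P + min Q.
P'(a) = 4a(a - 3)(a + 3) vanishes at a ∈ {-3, 0, 3}; Q'(b) = 4b(b - 2)(b - 1) vanishes at b ∈ {0, 1, 2}.
Local minima of P (where P''>0): P(-3)=-81, P(3)=-81. Local minima of Q: Q(0)=0, Q(2)=0.
So the global minimum of g is P(-3) + Q(0) = -81 + 0 = -81, attained at (-3, 0).

-81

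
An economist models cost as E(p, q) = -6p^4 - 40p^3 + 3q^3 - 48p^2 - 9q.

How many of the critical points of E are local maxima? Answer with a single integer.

E separates as a function of p plus a function of q, so ∇E=0 decouples.
∂E/∂p = -24p(p + 1)(p + 4) = 0 at p ∈ {-4, -1, 0}; ∂E/∂q = 9(q - 1)(q + 1) = 0 at q ∈ {-1, 1}.
The Hessian is diagonal: diag(E_pp, E_qq). Second derivatives: E_pp(-4)=-288, E_pp(-1)=72, E_pp(0)=-96; E_qq(-1)=-18, E_qq(1)=18.
Local maxima occur where both diagonal entries negative: (-4, -1), (0, -1). Count: 2.

2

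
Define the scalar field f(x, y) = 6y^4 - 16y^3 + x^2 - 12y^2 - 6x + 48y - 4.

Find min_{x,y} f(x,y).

f(x,y) separates as P(x) + Q(y) − 4, so its minimum is min P + min Q − 4.
P'(x) = 2x - 6 vanishes at x ∈ {3}; Q'(y) = 24(y - 2)(y - 1)(y + 1) vanishes at y ∈ {-1, 1, 2}.
Local minima of P (where P''>0): P(3)=-9. Local minima of Q: Q(-1)=-38, Q(2)=16.
So the global minimum of f is P(3) + Q(-1) − 4 = -9 − 38 − 4 = -51, attained at (3, -1).

-51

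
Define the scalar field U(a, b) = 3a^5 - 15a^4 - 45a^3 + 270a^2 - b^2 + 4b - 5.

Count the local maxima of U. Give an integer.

2

U separates as a function of a plus a function of b, so ∇U=0 decouples.
∂U/∂a = 15a(a - 4)(a - 3)(a + 3) = 0 at a ∈ {-3, 0, 3, 4}; ∂U/∂b = -2(b - 2) = 0 at b ∈ {2}.
The Hessian is diagonal: diag(U_aa, U_bb). Second derivatives: U_aa(-3)=-1890, U_aa(0)=540, U_aa(3)=-270, U_aa(4)=420; U_bb(2)=-2.
Local maxima occur where both diagonal entries negative: (-3, 2), (3, 2). Count: 2.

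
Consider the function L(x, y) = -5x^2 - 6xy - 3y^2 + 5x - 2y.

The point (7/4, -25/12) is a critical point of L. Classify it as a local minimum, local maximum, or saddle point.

local maximum

The Hessian of L is constant: H = [[-10, -6], [-6, -6]].
det(H) = (-10)·(-6) − (-6)² = 24.
det(H) > 0 and tr(H) = -16 < 0, so H is negative definite and the point is a local maximum.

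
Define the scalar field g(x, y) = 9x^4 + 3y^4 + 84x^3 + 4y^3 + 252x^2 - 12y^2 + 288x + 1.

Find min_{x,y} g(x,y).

-223

g(x,y) separates as P(x) + Q(y) + 1, so its minimum is min P + min Q + 1.
P'(x) = 36(x + 1)(x + 2)(x + 4) vanishes at x ∈ {-4, -2, -1}; Q'(y) = 12y(y - 1)(y + 2) vanishes at y ∈ {-2, 0, 1}.
Local minima of P (where P''>0): P(-4)=-192, P(-1)=-111. Local minima of Q: Q(-2)=-32, Q(1)=-5.
So the global minimum of g is P(-4) + Q(-2) + 1 = -192 − 32 + 1 = -223, attained at (-4, -2).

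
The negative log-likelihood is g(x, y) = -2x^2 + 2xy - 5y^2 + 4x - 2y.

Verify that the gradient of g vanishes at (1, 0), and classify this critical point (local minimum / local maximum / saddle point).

local maximum

∇g = (-4x + 2y + 4, 2x - 10y - 2); substituting (1, 0) gives ∇g = (0, 0), so (1, 0) is indeed a critical point.
The Hessian of g is constant: H = [[-4, 2], [2, -10]].
det(H) = (-4)·(-10) − 2² = 36.
det(H) > 0 and tr(H) = -14 < 0, so H is negative definite and the point is a local maximum.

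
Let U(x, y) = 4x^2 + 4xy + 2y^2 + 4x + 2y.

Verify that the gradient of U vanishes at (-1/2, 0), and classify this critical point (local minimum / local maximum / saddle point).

local minimum

∇U = (8x + 4y + 4, 4x + 4y + 2); substituting (-1/2, 0) gives ∇U = (0, 0), so (-1/2, 0) is indeed a critical point.
The Hessian of U is constant: H = [[8, 4], [4, 4]].
det(H) = 8·4 − 4² = 16.
det(H) > 0 and tr(H) = 12 > 0, so H is positive definite and the point is a local minimum.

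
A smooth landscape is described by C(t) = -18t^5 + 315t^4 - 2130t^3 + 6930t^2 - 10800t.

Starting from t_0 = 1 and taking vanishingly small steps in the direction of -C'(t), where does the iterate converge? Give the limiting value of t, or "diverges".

2

C'(t) = -90(t - 5)(t - 4)(t - 3)(t - 2), so C'(1) = -2160.
Gradient descent moves in the -C' direction, i.e. t is increasing.
The nearest critical point in that direction is t = 2, where C'' = 540 > 0 (a local minimum). The iterate converges there.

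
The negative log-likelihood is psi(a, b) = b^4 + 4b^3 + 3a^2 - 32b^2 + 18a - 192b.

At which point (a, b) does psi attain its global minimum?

(-3, 4)

psi(a,b) separates as P(a) + Q(b), so its minimum is min P + min Q.
P'(a) = 6a + 18 vanishes at a ∈ {-3}; Q'(b) = 4(b - 4)(b + 3)(b + 4) vanishes at b ∈ {-4, -3, 4}.
Local minima of P (where P''>0): P(-3)=-27. Local minima of Q: Q(-4)=256, Q(4)=-768.
So the global minimum of psi is P(-3) + Q(4) = -27 − 768 = -795, attained at (-3, 4).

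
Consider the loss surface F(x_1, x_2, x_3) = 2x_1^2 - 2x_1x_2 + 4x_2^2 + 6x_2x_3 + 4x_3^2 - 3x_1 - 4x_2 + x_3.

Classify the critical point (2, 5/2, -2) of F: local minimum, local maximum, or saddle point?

local minimum

The Hessian is constant: H = [[4, -2, 0], [-2, 8, 6], [0, 6, 8]].
Leading principal minors: Δ₁ = 4, Δ₂ = 28, Δ₃ = 80.
All leading minors are positive, so H is positive definite: a local minimum.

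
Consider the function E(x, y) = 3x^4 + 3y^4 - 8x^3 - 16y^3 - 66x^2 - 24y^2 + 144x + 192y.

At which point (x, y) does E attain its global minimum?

(-3, -2)

E(x,y) separates as P(x) + Q(y), so its minimum is min P + min Q.
P'(x) = 12(x - 4)(x - 1)(x + 3) vanishes at x ∈ {-3, 1, 4}; Q'(y) = 12(y - 4)(y - 2)(y + 2) vanishes at y ∈ {-2, 2, 4}.
Local minima of P (where P''>0): P(-3)=-567, P(4)=-224. Local minima of Q: Q(-2)=-304, Q(4)=128.
So the global minimum of E is P(-3) + Q(-2) = -567 − 304 = -871, attained at (-3, -2).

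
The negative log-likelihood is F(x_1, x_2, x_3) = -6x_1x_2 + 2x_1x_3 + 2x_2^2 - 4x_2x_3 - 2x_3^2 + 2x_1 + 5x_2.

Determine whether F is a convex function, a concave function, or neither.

neither

F is quadratic, so its Hessian is the constant matrix H = [[0, -6, 2], [-6, 4, -4], [2, -4, -4]].
Leading principal minors: 0, -36, 224.
Neither pattern holds ⇒ H is indefinite ⇒ neither convex nor concave.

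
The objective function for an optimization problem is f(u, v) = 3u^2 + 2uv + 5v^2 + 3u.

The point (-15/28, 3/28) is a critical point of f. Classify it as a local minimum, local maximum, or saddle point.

The Hessian of f is constant: H = [[6, 2], [2, 10]].
det(H) = 6·10 − 2² = 56.
det(H) > 0 and tr(H) = 16 > 0, so H is positive definite and the point is a local minimum.

local minimum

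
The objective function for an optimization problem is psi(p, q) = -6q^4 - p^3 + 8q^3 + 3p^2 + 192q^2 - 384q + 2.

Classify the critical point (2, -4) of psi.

The mixed partial ∂²psi/∂p∂q is 0, so the Hessian at any point is diag(psi_pp, psi_qq) = diag(6(-p + 1), 24(-3q^2 + 2q + 16)).
At (2, -4): H = diag(-6, -960).
Both eigenvalues are negative, so H is negative definite: a local maximum.

local maximum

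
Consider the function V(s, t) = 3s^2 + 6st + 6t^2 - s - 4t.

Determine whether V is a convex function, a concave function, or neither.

V is quadratic, so its Hessian is the constant matrix H = [[6, 6], [6, 12]].
det(H) = 36, tr(H) = 18.
det(H) > 0 and tr(H) > 0, so H is positive definite everywhere: convex.

convex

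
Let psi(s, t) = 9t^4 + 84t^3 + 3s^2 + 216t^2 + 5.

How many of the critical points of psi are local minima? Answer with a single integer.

2

psi separates as a function of s plus a function of t, so ∇psi=0 decouples.
∂psi/∂s = 6s = 0 at s ∈ {0}; ∂psi/∂t = 36t(t + 3)(t + 4) = 0 at t ∈ {-4, -3, 0}.
The Hessian is diagonal: diag(psi_ss, psi_tt). Second derivatives: psi_ss(0)=6; psi_tt(-4)=144, psi_tt(-3)=-108, psi_tt(0)=432.
Local minima occur where both diagonal entries positive: (0, -4), (0, 0). Count: 2.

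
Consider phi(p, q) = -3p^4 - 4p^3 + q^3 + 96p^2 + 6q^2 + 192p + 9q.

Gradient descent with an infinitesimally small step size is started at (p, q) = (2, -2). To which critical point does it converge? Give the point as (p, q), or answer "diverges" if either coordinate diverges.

phi is separable, so gradient descent decouples: p follows -∂phi/∂p, q follows -∂phi/∂q.
∂phi/∂p = -12(p - 4)(p + 1)(p + 4); at p=2 this is 432, so p decreases.
∂phi/∂q = 3(q + 1)(q + 3); at q=-2 this is -3, so q increases.
p converges to its nearest critical value -1 (a local min of the p-part); q converges to -1. The iterate converges to (-1, -1).

(-1, -1)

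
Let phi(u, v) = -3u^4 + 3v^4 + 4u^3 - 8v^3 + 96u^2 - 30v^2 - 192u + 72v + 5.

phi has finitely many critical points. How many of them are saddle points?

5

phi separates as a function of u plus a function of v, so ∇phi=0 decouples.
∂phi/∂u = -12(u - 4)(u - 1)(u + 4) = 0 at u ∈ {-4, 1, 4}; ∂phi/∂v = 12(v - 3)(v - 1)(v + 2) = 0 at v ∈ {-2, 1, 3}.
The Hessian is diagonal: diag(phi_uu, phi_vv). Second derivatives: phi_uu(-4)=-480, phi_uu(1)=180, phi_uu(4)=-288; phi_vv(-2)=180, phi_vv(1)=-72, phi_vv(3)=120.
Saddle points occur where the two diagonal entries have opposite signs: (-4, -2), (-4, 3), (1, 1), (4, -2), (4, 3). Count: 5.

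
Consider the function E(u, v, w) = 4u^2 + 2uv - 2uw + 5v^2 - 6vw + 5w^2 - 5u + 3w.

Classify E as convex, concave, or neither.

E is quadratic, so its Hessian is the constant matrix H = [[8, 2, -2], [2, 10, -6], [-2, -6, 10]].
Leading principal minors: 8, 76, 480.
All positive ⇒ H ≻ 0 ⇒ convex.

convex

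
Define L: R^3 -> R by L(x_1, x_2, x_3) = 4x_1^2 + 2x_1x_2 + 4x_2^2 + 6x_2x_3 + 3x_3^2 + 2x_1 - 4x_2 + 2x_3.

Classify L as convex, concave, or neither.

L is quadratic, so its Hessian is the constant matrix H = [[8, 2, 0], [2, 8, 6], [0, 6, 6]].
Leading principal minors: 8, 60, 72.
All positive ⇒ H ≻ 0 ⇒ convex.

convex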